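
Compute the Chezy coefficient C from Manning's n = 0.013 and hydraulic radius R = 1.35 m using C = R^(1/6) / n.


The Chezy coefficient relates to Manning's n through C = R^(1/6) / n.
R^(1/6) = 1.35^(1/6) = 1.051289.
C = 1.051289 / 0.013 = 80.87 m^(1/2)/s.

80.87


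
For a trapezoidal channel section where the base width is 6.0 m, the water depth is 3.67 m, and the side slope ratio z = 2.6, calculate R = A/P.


For a trapezoidal section with side slope z:
A = (b + z*y)*y = (6.0 + 2.6*3.67)*3.67 = 57.039 m^2.
P = b + 2*y*sqrt(1 + z^2) = 6.0 + 2*3.67*sqrt(1 + 2.6^2) = 26.447 m.
R = A/P = 57.039 / 26.447 = 2.1567 m.

2.1567


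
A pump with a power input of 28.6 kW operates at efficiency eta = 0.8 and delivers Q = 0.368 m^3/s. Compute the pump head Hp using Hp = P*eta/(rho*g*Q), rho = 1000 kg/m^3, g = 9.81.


Pump head formula: Hp = P * eta / (rho * g * Q).
Numerator: P * eta = 28.6 * 1000 * 0.8 = 22880.0 W.
Denominator: rho * g * Q = 1000 * 9.81 * 0.368 = 3610.08.
Hp = 22880.0 / 3610.08 = 6.34 m.

6.34


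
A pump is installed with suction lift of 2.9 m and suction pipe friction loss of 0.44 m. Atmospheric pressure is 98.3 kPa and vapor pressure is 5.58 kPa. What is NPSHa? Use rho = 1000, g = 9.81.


NPSHa = p_atm/(rho*g) - z_s - hf_s - p_vap/(rho*g).
p_atm/(rho*g) = 98.3*1000 / (1000*9.81) = 10.02 m.
p_vap/(rho*g) = 5.58*1000 / (1000*9.81) = 0.569 m.
NPSHa = 10.02 - 2.9 - 0.44 - 0.569
      = 6.11 m.

6.11


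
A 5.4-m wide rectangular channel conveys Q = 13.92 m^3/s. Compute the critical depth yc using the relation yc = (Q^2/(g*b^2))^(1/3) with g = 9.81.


Using yc = (Q^2 / (g * b^2))^(1/3):
Q^2 = 13.92^2 = 193.77.
g * b^2 = 9.81 * 5.4^2 = 9.81 * 29.16 = 286.06.
Q^2 / (g*b^2) = 193.77 / 286.06 = 0.6774.
yc = 0.6774^(1/3) = 0.8782 m.

0.8782


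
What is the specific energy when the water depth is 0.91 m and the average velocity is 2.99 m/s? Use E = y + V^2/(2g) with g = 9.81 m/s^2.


Specific energy E = y + V^2/(2g).
Velocity head = V^2/(2g) = 2.99^2 / (2*9.81) = 8.9401 / 19.62 = 0.4557 m.
E = 0.91 + 0.4557 = 1.3657 m.

1.3657


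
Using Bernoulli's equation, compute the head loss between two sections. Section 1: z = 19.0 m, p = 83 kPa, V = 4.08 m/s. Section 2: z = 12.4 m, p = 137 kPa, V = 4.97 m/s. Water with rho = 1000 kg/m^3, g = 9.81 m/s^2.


Total head at each section: H = z + p/(rho*g) + V^2/(2g).
H1 = 19.0 + 83*1000/(1000*9.81) + 4.08^2/(2*9.81)
   = 19.0 + 8.461 + 0.8484
   = 28.309 m.
H2 = 12.4 + 137*1000/(1000*9.81) + 4.97^2/(2*9.81)
   = 12.4 + 13.965 + 1.259
   = 27.624 m.
h_L = H1 - H2 = 28.309 - 27.624 = 0.685 m.

0.685


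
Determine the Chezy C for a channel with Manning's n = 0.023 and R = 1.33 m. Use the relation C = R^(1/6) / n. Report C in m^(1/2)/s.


The Chezy coefficient relates to Manning's n through C = R^(1/6) / n.
R^(1/6) = 1.33^(1/6) = 1.048677.
C = 1.048677 / 0.023 = 45.59 m^(1/2)/s.

45.59


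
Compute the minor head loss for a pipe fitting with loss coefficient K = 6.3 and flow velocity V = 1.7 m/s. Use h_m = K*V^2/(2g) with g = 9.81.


Minor loss formula: h_m = K * V^2/(2g).
V^2 = 1.7^2 = 2.89.
V^2/(2g) = 2.89 / 19.62 = 0.1473 m.
h_m = 6.3 * 0.1473 = 0.928 m.

0.928


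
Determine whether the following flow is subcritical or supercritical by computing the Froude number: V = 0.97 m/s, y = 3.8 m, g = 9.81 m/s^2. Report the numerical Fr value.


The Froude number is defined as Fr = V / sqrt(g*y).
g*y = 9.81 * 3.8 = 37.278.
sqrt(g*y) = sqrt(37.278) = 6.1056.
Fr = 0.97 / 6.1056 = 0.1589.
Since Fr < 1, the flow is subcritical.

0.1589


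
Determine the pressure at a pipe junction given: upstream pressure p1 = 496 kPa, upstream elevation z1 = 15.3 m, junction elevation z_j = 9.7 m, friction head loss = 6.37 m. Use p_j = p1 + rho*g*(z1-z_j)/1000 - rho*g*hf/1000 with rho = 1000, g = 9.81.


Junction pressure: p_j = p1 + rho*g*(z1 - z_j)/1000 - rho*g*hf/1000.
Elevation term = 1000*9.81*(15.3 - 9.7)/1000 = 54.936 kPa.
Friction term = 1000*9.81*6.37/1000 = 62.49 kPa.
p_j = 496 + 54.936 - 62.49 = 488.45 kPa.

488.45


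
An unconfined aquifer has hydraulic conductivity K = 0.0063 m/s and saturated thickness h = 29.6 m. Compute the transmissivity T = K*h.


Transmissivity is defined as T = K * h.
T = 0.0063 * 29.6
  = 0.1865 m^2/s.

0.1865


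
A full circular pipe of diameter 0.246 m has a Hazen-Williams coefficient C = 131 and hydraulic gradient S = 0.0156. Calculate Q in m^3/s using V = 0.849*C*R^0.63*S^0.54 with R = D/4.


For a full circular pipe, R = D/4 = 0.246/4 = 0.0615 m.
V = 0.849 * 131 * 0.0615^0.63 * 0.0156^0.54
  = 0.849 * 131 * 0.17258 * 0.105752
  = 2.0298 m/s.
Pipe area A = pi*D^2/4 = pi*0.246^2/4 = 0.0475 m^2.
Q = A * V = 0.0475 * 2.0298 = 0.0965 m^3/s.

0.0965


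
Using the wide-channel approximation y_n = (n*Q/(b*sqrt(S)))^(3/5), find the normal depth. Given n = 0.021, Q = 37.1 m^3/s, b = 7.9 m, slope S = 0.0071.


We use the wide-channel approximation y_n = (n*Q/(b*sqrt(S)))^(3/5).
sqrt(S) = sqrt(0.0071) = 0.084261.
Numerator: n*Q = 0.021 * 37.1 = 0.7791.
Denominator: b*sqrt(S) = 7.9 * 0.084261 = 0.665662.
arg = 1.1704.
y_n = 1.1704^(3/5) = 1.099 m.

1.099


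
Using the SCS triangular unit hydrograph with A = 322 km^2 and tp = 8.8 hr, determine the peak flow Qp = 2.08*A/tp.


SCS formula: Qp = 2.08 * A / tp.
Qp = 2.08 * 322 / 8.8
   = 669.76 / 8.8
   = 76.11 m^3/s per cm.

76.11


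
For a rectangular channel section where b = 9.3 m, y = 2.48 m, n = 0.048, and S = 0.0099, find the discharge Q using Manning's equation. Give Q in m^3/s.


For a rectangular channel, the cross-sectional area A = b * y = 9.3 * 2.48 = 23.06 m^2.
The wetted perimeter P = b + 2y = 9.3 + 2*2.48 = 14.26 m.
Hydraulic radius R = A/P = 23.06/14.26 = 1.6174 m.
Velocity V = (1/n)*R^(2/3)*S^(1/2) = (1/0.048)*1.6174^(2/3)*0.0099^(1/2) = 2.8562 m/s.
Discharge Q = A * V = 23.06 * 2.8562 = 65.875 m^3/s.

65.875


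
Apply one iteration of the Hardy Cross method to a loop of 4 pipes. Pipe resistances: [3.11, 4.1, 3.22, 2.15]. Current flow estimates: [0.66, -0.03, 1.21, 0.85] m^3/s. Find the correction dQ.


Numerator terms (r*Q*|Q|): 3.11*0.66*|0.66| = 1.3547; 4.1*-0.03*|-0.03| = -0.0037; 3.22*1.21*|1.21| = 4.7144; 2.15*0.85*|0.85| = 1.5534.
Sum of numerator = 7.6188.
Denominator terms (r*|Q|): 3.11*|0.66| = 2.0526; 4.1*|-0.03| = 0.123; 3.22*|1.21| = 3.8962; 2.15*|0.85| = 1.8275.
2 * sum of denominator = 2 * 7.8993 = 15.7986.
dQ = -7.6188 / 15.7986 = -0.4822 m^3/s.

-0.4822


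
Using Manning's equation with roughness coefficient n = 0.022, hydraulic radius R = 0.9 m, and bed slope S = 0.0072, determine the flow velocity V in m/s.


Manning's equation gives V = (1/n) * R^(2/3) * S^(1/2).
First, compute R^(2/3) = 0.9^(2/3) = 0.9322.
Next, S^(1/2) = 0.0072^(1/2) = 0.084853.
Then 1/n = 1/0.022 = 45.45.
V = 45.45 * 0.9322 * 0.084853 = 3.5953 m/s.

3.5953


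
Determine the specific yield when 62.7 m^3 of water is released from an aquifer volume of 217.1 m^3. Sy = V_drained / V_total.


Specific yield Sy = Volume drained / Total volume.
Sy = 62.7 / 217.1
   = 0.2888.

0.2888


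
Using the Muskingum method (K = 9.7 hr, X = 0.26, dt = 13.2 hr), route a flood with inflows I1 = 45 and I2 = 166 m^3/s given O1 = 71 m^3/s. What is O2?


Muskingum coefficients:
denom = 2*K*(1-X) + dt = 2*9.7*(1-0.26) + 13.2 = 27.556.
C0 = (dt - 2*K*X)/denom = (13.2 - 2*9.7*0.26)/27.556 = 0.296.
C1 = (dt + 2*K*X)/denom = (13.2 + 2*9.7*0.26)/27.556 = 0.6621.
C2 = (2*K*(1-X) - dt)/denom = 0.042.
O2 = C0*I2 + C1*I1 + C2*O1
   = 0.296*166 + 0.6621*45 + 0.042*71
   = 81.9 m^3/s.

81.9


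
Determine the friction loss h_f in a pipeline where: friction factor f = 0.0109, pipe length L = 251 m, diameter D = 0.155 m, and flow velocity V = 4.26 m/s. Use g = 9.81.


Darcy-Weisbach equation: h_f = f * (L/D) * V^2/(2g).
f * L/D = 0.0109 * 251/0.155 = 17.651.
V^2/(2g) = 4.26^2 / (2*9.81) = 18.1476 / 19.62 = 0.925 m.
h_f = 17.651 * 0.925 = 16.326 m.

16.326


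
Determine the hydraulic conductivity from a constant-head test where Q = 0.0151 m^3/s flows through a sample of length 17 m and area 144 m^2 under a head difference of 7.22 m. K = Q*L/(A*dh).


From K = Q*L / (A*dh):
Numerator: Q*L = 0.0151 * 17 = 0.2567.
Denominator: A*dh = 144 * 7.22 = 1039.68.
K = 0.2567 / 1039.68 = 0.000247 m/s.

0.000247


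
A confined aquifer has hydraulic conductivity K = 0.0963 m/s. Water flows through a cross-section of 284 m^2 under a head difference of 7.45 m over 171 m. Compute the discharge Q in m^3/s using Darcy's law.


Darcy's law: Q = K * A * i, where i = dh/L.
Hydraulic gradient i = 7.45 / 171 = 0.043567.
Q = 0.0963 * 284 * 0.043567
  = 1.1915 m^3/s.

1.1915


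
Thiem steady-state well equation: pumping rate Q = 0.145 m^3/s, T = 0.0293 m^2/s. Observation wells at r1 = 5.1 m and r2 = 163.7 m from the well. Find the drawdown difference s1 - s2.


Thiem equation: s1 - s2 = Q/(2*pi*T) * ln(r2/r1).
ln(r2/r1) = ln(163.7/5.1) = 3.4688.
Q/(2*pi*T) = 0.145 / (2*pi*0.0293) = 0.145 / 0.1841 = 0.7876.
s1 - s2 = 0.7876 * 3.4688 = 2.7321 m.

2.7321


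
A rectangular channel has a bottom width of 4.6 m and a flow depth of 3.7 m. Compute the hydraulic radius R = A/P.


For a rectangular section:
Flow area A = b * y = 4.6 * 3.7 = 17.02 m^2.
Wetted perimeter P = b + 2y = 4.6 + 2*3.7 = 12.0 m.
Hydraulic radius R = A/P = 17.02 / 12.0 = 1.4183 m.

1.4183


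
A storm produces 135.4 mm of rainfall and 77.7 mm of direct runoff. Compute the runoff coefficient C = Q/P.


The runoff coefficient C = runoff depth / rainfall depth.
C = 77.7 / 135.4
  = 0.5739.

0.5739


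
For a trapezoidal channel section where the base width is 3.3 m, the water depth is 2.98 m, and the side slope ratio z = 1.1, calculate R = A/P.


For a trapezoidal section with side slope z:
A = (b + z*y)*y = (3.3 + 1.1*2.98)*2.98 = 19.602 m^2.
P = b + 2*y*sqrt(1 + z^2) = 3.3 + 2*2.98*sqrt(1 + 1.1^2) = 12.16 m.
R = A/P = 19.602 / 12.16 = 1.612 m.

1.612


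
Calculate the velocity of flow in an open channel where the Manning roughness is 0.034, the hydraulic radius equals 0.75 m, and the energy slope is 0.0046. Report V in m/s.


Manning's equation gives V = (1/n) * R^(2/3) * S^(1/2).
First, compute R^(2/3) = 0.75^(2/3) = 0.8255.
Next, S^(1/2) = 0.0046^(1/2) = 0.067823.
Then 1/n = 1/0.034 = 29.41.
V = 29.41 * 0.8255 * 0.067823 = 1.6467 m/s.

1.6467


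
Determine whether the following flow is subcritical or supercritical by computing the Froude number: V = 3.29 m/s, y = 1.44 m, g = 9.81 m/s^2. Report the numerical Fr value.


The Froude number is defined as Fr = V / sqrt(g*y).
g*y = 9.81 * 1.44 = 14.1264.
sqrt(g*y) = sqrt(14.1264) = 3.7585.
Fr = 3.29 / 3.7585 = 0.8753.
Since Fr < 1, the flow is subcritical.

0.8753


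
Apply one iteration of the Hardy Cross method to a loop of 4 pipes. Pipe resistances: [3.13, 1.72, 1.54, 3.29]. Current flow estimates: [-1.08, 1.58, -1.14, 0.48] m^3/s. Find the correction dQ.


Numerator terms (r*Q*|Q|): 3.13*-1.08*|-1.08| = -3.6508; 1.72*1.58*|1.58| = 4.2938; 1.54*-1.14*|-1.14| = -2.0014; 3.29*0.48*|0.48| = 0.758.
Sum of numerator = -0.6004.
Denominator terms (r*|Q|): 3.13*|-1.08| = 3.3804; 1.72*|1.58| = 2.7176; 1.54*|-1.14| = 1.7556; 3.29*|0.48| = 1.5792.
2 * sum of denominator = 2 * 9.4328 = 18.8656.
dQ = --0.6004 / 18.8656 = 0.0318 m^3/s.

0.0318


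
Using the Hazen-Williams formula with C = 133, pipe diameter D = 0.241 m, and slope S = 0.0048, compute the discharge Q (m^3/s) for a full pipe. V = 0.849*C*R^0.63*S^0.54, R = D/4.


For a full circular pipe, R = D/4 = 0.241/4 = 0.0602 m.
V = 0.849 * 133 * 0.0602^0.63 * 0.0048^0.54
  = 0.849 * 133 * 0.170362 * 0.055959
  = 1.0765 m/s.
Pipe area A = pi*D^2/4 = pi*0.241^2/4 = 0.0456 m^2.
Q = A * V = 0.0456 * 1.0765 = 0.0491 m^3/s.

0.0491


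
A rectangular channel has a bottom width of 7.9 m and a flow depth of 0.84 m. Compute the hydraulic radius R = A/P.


For a rectangular section:
Flow area A = b * y = 7.9 * 0.84 = 6.64 m^2.
Wetted perimeter P = b + 2y = 7.9 + 2*0.84 = 9.58 m.
Hydraulic radius R = A/P = 6.64 / 9.58 = 0.6927 m.

0.6927


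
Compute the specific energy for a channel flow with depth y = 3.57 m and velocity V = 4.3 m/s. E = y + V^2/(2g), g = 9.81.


Specific energy E = y + V^2/(2g).
Velocity head = V^2/(2g) = 4.3^2 / (2*9.81) = 18.49 / 19.62 = 0.9424 m.
E = 3.57 + 0.9424 = 4.5124 m.

4.5124


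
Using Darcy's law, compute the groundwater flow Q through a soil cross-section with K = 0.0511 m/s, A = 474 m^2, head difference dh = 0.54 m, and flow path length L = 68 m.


Darcy's law: Q = K * A * i, where i = dh/L.
Hydraulic gradient i = 0.54 / 68 = 0.007941.
Q = 0.0511 * 474 * 0.007941
  = 0.1923 m^3/s.

0.1923


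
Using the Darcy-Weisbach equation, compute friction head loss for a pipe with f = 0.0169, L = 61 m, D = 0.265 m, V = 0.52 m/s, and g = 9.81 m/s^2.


Darcy-Weisbach equation: h_f = f * (L/D) * V^2/(2g).
f * L/D = 0.0169 * 61/0.265 = 3.8902.
V^2/(2g) = 0.52^2 / (2*9.81) = 0.2704 / 19.62 = 0.0138 m.
h_f = 3.8902 * 0.0138 = 0.054 m.

0.054


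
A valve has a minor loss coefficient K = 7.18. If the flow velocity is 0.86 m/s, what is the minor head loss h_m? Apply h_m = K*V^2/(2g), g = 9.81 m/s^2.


Minor loss formula: h_m = K * V^2/(2g).
V^2 = 0.86^2 = 0.7396.
V^2/(2g) = 0.7396 / 19.62 = 0.0377 m.
h_m = 7.18 * 0.0377 = 0.2707 m.

0.2707


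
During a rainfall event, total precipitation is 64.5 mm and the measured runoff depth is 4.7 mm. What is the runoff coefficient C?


The runoff coefficient C = runoff depth / rainfall depth.
C = 4.7 / 64.5
  = 0.0729.

0.0729


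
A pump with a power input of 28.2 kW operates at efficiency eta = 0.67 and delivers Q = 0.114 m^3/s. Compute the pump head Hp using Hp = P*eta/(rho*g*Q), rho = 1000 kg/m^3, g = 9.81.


Pump head formula: Hp = P * eta / (rho * g * Q).
Numerator: P * eta = 28.2 * 1000 * 0.67 = 18894.0 W.
Denominator: rho * g * Q = 1000 * 9.81 * 0.114 = 1118.34.
Hp = 18894.0 / 1118.34 = 16.89 m.

16.89


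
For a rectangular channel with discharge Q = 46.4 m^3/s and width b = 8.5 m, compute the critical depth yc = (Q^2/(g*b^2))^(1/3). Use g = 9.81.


Using yc = (Q^2 / (g * b^2))^(1/3):
Q^2 = 46.4^2 = 2152.96.
g * b^2 = 9.81 * 8.5^2 = 9.81 * 72.25 = 708.77.
Q^2 / (g*b^2) = 2152.96 / 708.77 = 3.0376.
yc = 3.0376^(1/3) = 1.4482 m.

1.4482


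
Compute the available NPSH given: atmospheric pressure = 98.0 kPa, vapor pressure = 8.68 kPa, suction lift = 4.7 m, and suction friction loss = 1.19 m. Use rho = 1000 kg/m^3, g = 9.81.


NPSHa = p_atm/(rho*g) - z_s - hf_s - p_vap/(rho*g).
p_atm/(rho*g) = 98.0*1000 / (1000*9.81) = 9.99 m.
p_vap/(rho*g) = 8.68*1000 / (1000*9.81) = 0.885 m.
NPSHa = 9.99 - 4.7 - 1.19 - 0.885
      = 3.21 m.

3.21


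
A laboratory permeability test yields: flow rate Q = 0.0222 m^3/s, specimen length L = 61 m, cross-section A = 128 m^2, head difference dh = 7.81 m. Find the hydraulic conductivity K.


From K = Q*L / (A*dh):
Numerator: Q*L = 0.0222 * 61 = 1.3542.
Denominator: A*dh = 128 * 7.81 = 999.68.
K = 1.3542 / 999.68 = 0.001355 m/s.

0.001355


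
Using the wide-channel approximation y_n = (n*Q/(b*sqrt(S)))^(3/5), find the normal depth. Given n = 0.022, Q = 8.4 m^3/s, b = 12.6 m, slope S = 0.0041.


We use the wide-channel approximation y_n = (n*Q/(b*sqrt(S)))^(3/5).
sqrt(S) = sqrt(0.0041) = 0.064031.
Numerator: n*Q = 0.022 * 8.4 = 0.1848.
Denominator: b*sqrt(S) = 12.6 * 0.064031 = 0.806791.
arg = 0.2291.
y_n = 0.2291^(3/5) = 0.413 m.

0.413


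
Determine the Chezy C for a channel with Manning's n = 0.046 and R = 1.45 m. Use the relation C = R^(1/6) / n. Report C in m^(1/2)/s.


The Chezy coefficient relates to Manning's n through C = R^(1/6) / n.
R^(1/6) = 1.45^(1/6) = 1.063885.
C = 1.063885 / 0.046 = 23.13 m^(1/2)/s.

23.13


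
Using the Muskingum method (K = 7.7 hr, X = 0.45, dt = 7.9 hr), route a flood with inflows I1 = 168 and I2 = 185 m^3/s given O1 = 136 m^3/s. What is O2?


Muskingum coefficients:
denom = 2*K*(1-X) + dt = 2*7.7*(1-0.45) + 7.9 = 16.37.
C0 = (dt - 2*K*X)/denom = (7.9 - 2*7.7*0.45)/16.37 = 0.0593.
C1 = (dt + 2*K*X)/denom = (7.9 + 2*7.7*0.45)/16.37 = 0.9059.
C2 = (2*K*(1-X) - dt)/denom = 0.0348.
O2 = C0*I2 + C1*I1 + C2*O1
   = 0.0593*185 + 0.9059*168 + 0.0348*136
   = 167.89 m^3/s.

167.89


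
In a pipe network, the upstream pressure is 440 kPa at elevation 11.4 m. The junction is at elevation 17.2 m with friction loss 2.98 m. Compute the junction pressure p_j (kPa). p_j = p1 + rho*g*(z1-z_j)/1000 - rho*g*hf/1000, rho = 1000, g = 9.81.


Junction pressure: p_j = p1 + rho*g*(z1 - z_j)/1000 - rho*g*hf/1000.
Elevation term = 1000*9.81*(11.4 - 17.2)/1000 = -56.898 kPa.
Friction term = 1000*9.81*2.98/1000 = 29.234 kPa.
p_j = 440 + -56.898 - 29.234 = 353.87 kPa.

353.87


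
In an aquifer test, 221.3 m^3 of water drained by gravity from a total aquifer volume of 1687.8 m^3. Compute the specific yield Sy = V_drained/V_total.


Specific yield Sy = Volume drained / Total volume.
Sy = 221.3 / 1687.8
   = 0.1311.

0.1311


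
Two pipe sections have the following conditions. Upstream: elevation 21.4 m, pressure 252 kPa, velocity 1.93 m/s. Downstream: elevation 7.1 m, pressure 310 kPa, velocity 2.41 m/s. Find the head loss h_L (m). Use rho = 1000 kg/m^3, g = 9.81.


Total head at each section: H = z + p/(rho*g) + V^2/(2g).
H1 = 21.4 + 252*1000/(1000*9.81) + 1.93^2/(2*9.81)
   = 21.4 + 25.688 + 0.1899
   = 47.278 m.
H2 = 7.1 + 310*1000/(1000*9.81) + 2.41^2/(2*9.81)
   = 7.1 + 31.6 + 0.296
   = 38.996 m.
h_L = H1 - H2 = 47.278 - 38.996 = 8.281 m.

8.281


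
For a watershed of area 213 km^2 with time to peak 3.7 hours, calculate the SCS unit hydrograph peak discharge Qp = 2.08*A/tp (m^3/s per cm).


SCS formula: Qp = 2.08 * A / tp.
Qp = 2.08 * 213 / 3.7
   = 443.04 / 3.7
   = 119.74 m^3/s per cm.

119.74


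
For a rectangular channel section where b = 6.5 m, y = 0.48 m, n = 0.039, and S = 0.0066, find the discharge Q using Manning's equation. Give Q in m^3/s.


For a rectangular channel, the cross-sectional area A = b * y = 6.5 * 0.48 = 3.12 m^2.
The wetted perimeter P = b + 2y = 6.5 + 2*0.48 = 7.46 m.
Hydraulic radius R = A/P = 3.12/7.46 = 0.4182 m.
Velocity V = (1/n)*R^(2/3)*S^(1/2) = (1/0.039)*0.4182^(2/3)*0.0066^(1/2) = 1.165 m/s.
Discharge Q = A * V = 3.12 * 1.165 = 3.635 m^3/s.

3.635


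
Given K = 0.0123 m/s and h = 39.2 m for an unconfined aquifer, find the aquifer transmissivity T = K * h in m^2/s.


Transmissivity is defined as T = K * h.
T = 0.0123 * 39.2
  = 0.4822 m^2/s.

0.4822


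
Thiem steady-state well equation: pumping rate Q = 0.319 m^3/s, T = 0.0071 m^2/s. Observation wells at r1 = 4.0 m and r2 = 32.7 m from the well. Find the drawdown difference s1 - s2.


Thiem equation: s1 - s2 = Q/(2*pi*T) * ln(r2/r1).
ln(r2/r1) = ln(32.7/4.0) = 2.1011.
Q/(2*pi*T) = 0.319 / (2*pi*0.0071) = 0.319 / 0.0446 = 7.1508.
s1 - s2 = 7.1508 * 2.1011 = 15.0243 m.

15.0243


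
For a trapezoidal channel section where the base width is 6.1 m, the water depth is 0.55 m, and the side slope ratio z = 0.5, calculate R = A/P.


For a trapezoidal section with side slope z:
A = (b + z*y)*y = (6.1 + 0.5*0.55)*0.55 = 3.506 m^2.
P = b + 2*y*sqrt(1 + z^2) = 6.1 + 2*0.55*sqrt(1 + 0.5^2) = 7.33 m.
R = A/P = 3.506 / 7.33 = 0.4784 m.

0.4784


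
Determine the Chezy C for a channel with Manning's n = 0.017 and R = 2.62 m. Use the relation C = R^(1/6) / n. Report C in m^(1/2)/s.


The Chezy coefficient relates to Manning's n through C = R^(1/6) / n.
R^(1/6) = 2.62^(1/6) = 1.174132.
C = 1.174132 / 0.017 = 69.07 m^(1/2)/s.

69.07


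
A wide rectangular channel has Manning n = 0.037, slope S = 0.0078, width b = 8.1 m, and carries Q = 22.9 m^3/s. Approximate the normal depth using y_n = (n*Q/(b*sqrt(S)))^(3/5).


We use the wide-channel approximation y_n = (n*Q/(b*sqrt(S)))^(3/5).
sqrt(S) = sqrt(0.0078) = 0.088318.
Numerator: n*Q = 0.037 * 22.9 = 0.8473.
Denominator: b*sqrt(S) = 8.1 * 0.088318 = 0.715376.
arg = 1.1844.
y_n = 1.1844^(3/5) = 1.1069 m.

1.1069


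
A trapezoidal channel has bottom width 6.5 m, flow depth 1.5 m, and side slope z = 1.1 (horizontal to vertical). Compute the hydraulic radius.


For a trapezoidal section with side slope z:
A = (b + z*y)*y = (6.5 + 1.1*1.5)*1.5 = 12.225 m^2.
P = b + 2*y*sqrt(1 + z^2) = 6.5 + 2*1.5*sqrt(1 + 1.1^2) = 10.96 m.
R = A/P = 12.225 / 10.96 = 1.1154 m.

1.1154


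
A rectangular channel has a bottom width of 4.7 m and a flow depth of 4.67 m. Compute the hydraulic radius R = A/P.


For a rectangular section:
Flow area A = b * y = 4.7 * 4.67 = 21.95 m^2.
Wetted perimeter P = b + 2y = 4.7 + 2*4.67 = 14.04 m.
Hydraulic radius R = A/P = 21.95 / 14.04 = 1.5633 m.

1.5633


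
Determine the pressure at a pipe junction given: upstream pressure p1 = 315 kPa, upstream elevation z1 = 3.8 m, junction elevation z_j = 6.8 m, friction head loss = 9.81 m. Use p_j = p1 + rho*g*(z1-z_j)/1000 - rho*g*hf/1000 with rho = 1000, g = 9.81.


Junction pressure: p_j = p1 + rho*g*(z1 - z_j)/1000 - rho*g*hf/1000.
Elevation term = 1000*9.81*(3.8 - 6.8)/1000 = -29.43 kPa.
Friction term = 1000*9.81*9.81/1000 = 96.236 kPa.
p_j = 315 + -29.43 - 96.236 = 189.33 kPa.

189.33


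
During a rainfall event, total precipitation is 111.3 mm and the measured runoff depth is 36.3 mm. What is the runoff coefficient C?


The runoff coefficient C = runoff depth / rainfall depth.
C = 36.3 / 111.3
  = 0.3261.

0.3261


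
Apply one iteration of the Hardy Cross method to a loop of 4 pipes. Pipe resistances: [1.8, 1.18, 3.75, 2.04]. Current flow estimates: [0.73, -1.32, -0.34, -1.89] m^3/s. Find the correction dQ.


Numerator terms (r*Q*|Q|): 1.8*0.73*|0.73| = 0.9592; 1.18*-1.32*|-1.32| = -2.056; 3.75*-0.34*|-0.34| = -0.4335; 2.04*-1.89*|-1.89| = -7.2871.
Sum of numerator = -8.8174.
Denominator terms (r*|Q|): 1.8*|0.73| = 1.314; 1.18*|-1.32| = 1.5576; 3.75*|-0.34| = 1.275; 2.04*|-1.89| = 3.8556.
2 * sum of denominator = 2 * 8.0022 = 16.0044.
dQ = --8.8174 / 16.0044 = 0.5509 m^3/s.

0.5509


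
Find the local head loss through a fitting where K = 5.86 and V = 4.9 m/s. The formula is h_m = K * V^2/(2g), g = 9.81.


Minor loss formula: h_m = K * V^2/(2g).
V^2 = 4.9^2 = 24.01.
V^2/(2g) = 24.01 / 19.62 = 1.2238 m.
h_m = 5.86 * 1.2238 = 7.1712 m.

7.1712


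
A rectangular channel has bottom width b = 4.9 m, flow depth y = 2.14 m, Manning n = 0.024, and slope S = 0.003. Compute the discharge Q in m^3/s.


For a rectangular channel, the cross-sectional area A = b * y = 4.9 * 2.14 = 10.49 m^2.
The wetted perimeter P = b + 2y = 4.9 + 2*2.14 = 9.18 m.
Hydraulic radius R = A/P = 10.49/9.18 = 1.1423 m.
Velocity V = (1/n)*R^(2/3)*S^(1/2) = (1/0.024)*1.1423^(2/3)*0.003^(1/2) = 2.4938 m/s.
Discharge Q = A * V = 10.49 * 2.4938 = 26.15 m^3/s.

26.15


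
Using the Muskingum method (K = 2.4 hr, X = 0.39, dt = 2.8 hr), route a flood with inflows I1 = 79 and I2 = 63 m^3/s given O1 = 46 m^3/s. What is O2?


Muskingum coefficients:
denom = 2*K*(1-X) + dt = 2*2.4*(1-0.39) + 2.8 = 5.728.
C0 = (dt - 2*K*X)/denom = (2.8 - 2*2.4*0.39)/5.728 = 0.162.
C1 = (dt + 2*K*X)/denom = (2.8 + 2*2.4*0.39)/5.728 = 0.8156.
C2 = (2*K*(1-X) - dt)/denom = 0.0223.
O2 = C0*I2 + C1*I1 + C2*O1
   = 0.162*63 + 0.8156*79 + 0.0223*46
   = 75.67 m^3/s.

75.67


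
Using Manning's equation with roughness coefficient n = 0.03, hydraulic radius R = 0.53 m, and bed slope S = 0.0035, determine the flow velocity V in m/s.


Manning's equation gives V = (1/n) * R^(2/3) * S^(1/2).
First, compute R^(2/3) = 0.53^(2/3) = 0.6549.
Next, S^(1/2) = 0.0035^(1/2) = 0.059161.
Then 1/n = 1/0.03 = 33.33.
V = 33.33 * 0.6549 * 0.059161 = 1.2915 m/s.

1.2915


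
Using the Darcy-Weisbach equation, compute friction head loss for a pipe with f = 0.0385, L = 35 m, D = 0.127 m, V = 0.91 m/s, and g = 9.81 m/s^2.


Darcy-Weisbach equation: h_f = f * (L/D) * V^2/(2g).
f * L/D = 0.0385 * 35/0.127 = 10.6102.
V^2/(2g) = 0.91^2 / (2*9.81) = 0.8281 / 19.62 = 0.0422 m.
h_f = 10.6102 * 0.0422 = 0.448 m.

0.448


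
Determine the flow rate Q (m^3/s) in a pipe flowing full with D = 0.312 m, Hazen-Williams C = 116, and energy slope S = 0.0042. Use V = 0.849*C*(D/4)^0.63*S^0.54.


For a full circular pipe, R = D/4 = 0.312/4 = 0.078 m.
V = 0.849 * 116 * 0.078^0.63 * 0.0042^0.54
  = 0.849 * 116 * 0.200456 * 0.052066
  = 1.0279 m/s.
Pipe area A = pi*D^2/4 = pi*0.312^2/4 = 0.0765 m^2.
Q = A * V = 0.0765 * 1.0279 = 0.0786 m^3/s.

0.0786


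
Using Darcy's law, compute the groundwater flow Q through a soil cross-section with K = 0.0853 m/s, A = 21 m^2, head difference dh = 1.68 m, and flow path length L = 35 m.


Darcy's law: Q = K * A * i, where i = dh/L.
Hydraulic gradient i = 1.68 / 35 = 0.048.
Q = 0.0853 * 21 * 0.048
  = 0.086 m^3/s.

0.086


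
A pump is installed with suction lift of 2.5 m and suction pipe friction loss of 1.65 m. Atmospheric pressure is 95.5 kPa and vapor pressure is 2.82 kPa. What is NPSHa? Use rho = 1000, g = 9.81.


NPSHa = p_atm/(rho*g) - z_s - hf_s - p_vap/(rho*g).
p_atm/(rho*g) = 95.5*1000 / (1000*9.81) = 9.735 m.
p_vap/(rho*g) = 2.82*1000 / (1000*9.81) = 0.287 m.
NPSHa = 9.735 - 2.5 - 1.65 - 0.287
      = 5.3 m.

5.3


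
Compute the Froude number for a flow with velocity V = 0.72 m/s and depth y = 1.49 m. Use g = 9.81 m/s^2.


The Froude number is defined as Fr = V / sqrt(g*y).
g*y = 9.81 * 1.49 = 14.6169.
sqrt(g*y) = sqrt(14.6169) = 3.8232.
Fr = 0.72 / 3.8232 = 0.1883.

0.1883


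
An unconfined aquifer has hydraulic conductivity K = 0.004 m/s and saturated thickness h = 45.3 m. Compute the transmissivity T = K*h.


Transmissivity is defined as T = K * h.
T = 0.004 * 45.3
  = 0.1812 m^2/s.

0.1812


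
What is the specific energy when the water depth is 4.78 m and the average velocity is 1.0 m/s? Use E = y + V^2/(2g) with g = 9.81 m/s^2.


Specific energy E = y + V^2/(2g).
Velocity head = V^2/(2g) = 1.0^2 / (2*9.81) = 1.0 / 19.62 = 0.051 m.
E = 4.78 + 0.051 = 4.831 m.

4.831


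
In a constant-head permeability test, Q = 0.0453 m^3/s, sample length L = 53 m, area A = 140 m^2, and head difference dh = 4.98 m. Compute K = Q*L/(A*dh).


From K = Q*L / (A*dh):
Numerator: Q*L = 0.0453 * 53 = 2.4009.
Denominator: A*dh = 140 * 4.98 = 697.2.
K = 2.4009 / 697.2 = 0.003444 m/s.

0.003444


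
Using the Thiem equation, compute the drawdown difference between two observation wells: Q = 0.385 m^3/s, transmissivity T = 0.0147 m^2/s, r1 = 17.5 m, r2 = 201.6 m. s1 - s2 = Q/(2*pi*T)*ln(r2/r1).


Thiem equation: s1 - s2 = Q/(2*pi*T) * ln(r2/r1).
ln(r2/r1) = ln(201.6/17.5) = 2.4441.
Q/(2*pi*T) = 0.385 / (2*pi*0.0147) = 0.385 / 0.0924 = 4.1683.
s1 - s2 = 4.1683 * 2.4441 = 10.1878 m.

10.1878


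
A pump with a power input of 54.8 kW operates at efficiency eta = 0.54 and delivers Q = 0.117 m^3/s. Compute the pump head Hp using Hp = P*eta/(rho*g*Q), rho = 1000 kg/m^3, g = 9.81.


Pump head formula: Hp = P * eta / (rho * g * Q).
Numerator: P * eta = 54.8 * 1000 * 0.54 = 29592.0 W.
Denominator: rho * g * Q = 1000 * 9.81 * 0.117 = 1147.77.
Hp = 29592.0 / 1147.77 = 25.78 m.

25.78


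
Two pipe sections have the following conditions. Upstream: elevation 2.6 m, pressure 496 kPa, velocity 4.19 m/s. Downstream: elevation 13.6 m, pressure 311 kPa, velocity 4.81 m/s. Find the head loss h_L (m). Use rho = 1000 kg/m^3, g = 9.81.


Total head at each section: H = z + p/(rho*g) + V^2/(2g).
H1 = 2.6 + 496*1000/(1000*9.81) + 4.19^2/(2*9.81)
   = 2.6 + 50.561 + 0.8948
   = 54.055 m.
H2 = 13.6 + 311*1000/(1000*9.81) + 4.81^2/(2*9.81)
   = 13.6 + 31.702 + 1.1792
   = 46.482 m.
h_L = H1 - H2 = 54.055 - 46.482 = 7.574 m.

7.574


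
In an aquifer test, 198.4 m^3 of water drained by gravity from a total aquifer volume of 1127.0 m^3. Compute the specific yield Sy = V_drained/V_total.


Specific yield Sy = Volume drained / Total volume.
Sy = 198.4 / 1127.0
   = 0.176.

0.176


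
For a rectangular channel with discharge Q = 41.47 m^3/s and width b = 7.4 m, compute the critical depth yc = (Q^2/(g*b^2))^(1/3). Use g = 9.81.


Using yc = (Q^2 / (g * b^2))^(1/3):
Q^2 = 41.47^2 = 1719.76.
g * b^2 = 9.81 * 7.4^2 = 9.81 * 54.76 = 537.2.
Q^2 / (g*b^2) = 1719.76 / 537.2 = 3.2013.
yc = 3.2013^(1/3) = 1.4738 m.

1.4738


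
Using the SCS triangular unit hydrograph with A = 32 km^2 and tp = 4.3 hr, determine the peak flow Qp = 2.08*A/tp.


SCS formula: Qp = 2.08 * A / tp.
Qp = 2.08 * 32 / 4.3
   = 66.56 / 4.3
   = 15.48 m^3/s per cm.

15.48


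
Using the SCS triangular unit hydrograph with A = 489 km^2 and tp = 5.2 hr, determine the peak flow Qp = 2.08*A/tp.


SCS formula: Qp = 2.08 * A / tp.
Qp = 2.08 * 489 / 5.2
   = 1017.12 / 5.2
   = 195.6 m^3/s per cm.

195.6


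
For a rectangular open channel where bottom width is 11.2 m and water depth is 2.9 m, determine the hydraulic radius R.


For a rectangular section:
Flow area A = b * y = 11.2 * 2.9 = 32.48 m^2.
Wetted perimeter P = b + 2y = 11.2 + 2*2.9 = 17.0 m.
Hydraulic radius R = A/P = 32.48 / 17.0 = 1.9106 m.

1.9106


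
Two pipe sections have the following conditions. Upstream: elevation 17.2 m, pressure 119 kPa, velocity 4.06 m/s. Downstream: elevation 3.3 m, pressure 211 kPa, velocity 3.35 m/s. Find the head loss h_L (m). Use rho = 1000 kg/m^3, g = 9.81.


Total head at each section: H = z + p/(rho*g) + V^2/(2g).
H1 = 17.2 + 119*1000/(1000*9.81) + 4.06^2/(2*9.81)
   = 17.2 + 12.13 + 0.8401
   = 30.171 m.
H2 = 3.3 + 211*1000/(1000*9.81) + 3.35^2/(2*9.81)
   = 3.3 + 21.509 + 0.572
   = 25.381 m.
h_L = H1 - H2 = 30.171 - 25.381 = 4.79 m.

4.79


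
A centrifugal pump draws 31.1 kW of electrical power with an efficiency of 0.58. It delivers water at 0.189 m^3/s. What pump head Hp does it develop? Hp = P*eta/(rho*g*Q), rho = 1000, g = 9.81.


Pump head formula: Hp = P * eta / (rho * g * Q).
Numerator: P * eta = 31.1 * 1000 * 0.58 = 18038.0 W.
Denominator: rho * g * Q = 1000 * 9.81 * 0.189 = 1854.09.
Hp = 18038.0 / 1854.09 = 9.73 m.

9.73


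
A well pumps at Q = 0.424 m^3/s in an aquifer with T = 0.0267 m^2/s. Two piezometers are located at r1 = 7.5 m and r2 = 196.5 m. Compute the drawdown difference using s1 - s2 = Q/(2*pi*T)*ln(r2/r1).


Thiem equation: s1 - s2 = Q/(2*pi*T) * ln(r2/r1).
ln(r2/r1) = ln(196.5/7.5) = 3.2658.
Q/(2*pi*T) = 0.424 / (2*pi*0.0267) = 0.424 / 0.1678 = 2.5274.
s1 - s2 = 2.5274 * 3.2658 = 8.2539 m.

8.2539


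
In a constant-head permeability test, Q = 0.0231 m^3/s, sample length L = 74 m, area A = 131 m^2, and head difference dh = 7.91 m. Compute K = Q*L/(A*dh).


From K = Q*L / (A*dh):
Numerator: Q*L = 0.0231 * 74 = 1.7094.
Denominator: A*dh = 131 * 7.91 = 1036.21.
K = 1.7094 / 1036.21 = 0.00165 m/s.

0.00165


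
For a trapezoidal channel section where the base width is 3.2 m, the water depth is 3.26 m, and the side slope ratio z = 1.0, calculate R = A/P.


For a trapezoidal section with side slope z:
A = (b + z*y)*y = (3.2 + 1.0*3.26)*3.26 = 21.06 m^2.
P = b + 2*y*sqrt(1 + z^2) = 3.2 + 2*3.26*sqrt(1 + 1.0^2) = 12.421 m.
R = A/P = 21.06 / 12.421 = 1.6955 m.

1.6955


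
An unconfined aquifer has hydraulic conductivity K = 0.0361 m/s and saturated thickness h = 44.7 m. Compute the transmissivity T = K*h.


Transmissivity is defined as T = K * h.
T = 0.0361 * 44.7
  = 1.6137 m^2/s.

1.6137


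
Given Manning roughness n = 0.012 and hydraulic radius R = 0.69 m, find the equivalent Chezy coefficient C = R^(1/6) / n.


The Chezy coefficient relates to Manning's n through C = R^(1/6) / n.
R^(1/6) = 0.69^(1/6) = 0.94003.
C = 0.94003 / 0.012 = 78.34 m^(1/2)/s.

78.34


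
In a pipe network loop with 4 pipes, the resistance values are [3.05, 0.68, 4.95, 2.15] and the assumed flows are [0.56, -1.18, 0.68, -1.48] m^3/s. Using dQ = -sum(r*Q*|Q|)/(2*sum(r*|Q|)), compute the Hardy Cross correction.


Numerator terms (r*Q*|Q|): 3.05*0.56*|0.56| = 0.9565; 0.68*-1.18*|-1.18| = -0.9468; 4.95*0.68*|0.68| = 2.2889; 2.15*-1.48*|-1.48| = -4.7094.
Sum of numerator = -2.4108.
Denominator terms (r*|Q|): 3.05*|0.56| = 1.708; 0.68*|-1.18| = 0.8024; 4.95*|0.68| = 3.366; 2.15*|-1.48| = 3.182.
2 * sum of denominator = 2 * 9.0584 = 18.1168.
dQ = --2.4108 / 18.1168 = 0.1331 m^3/s.

0.1331


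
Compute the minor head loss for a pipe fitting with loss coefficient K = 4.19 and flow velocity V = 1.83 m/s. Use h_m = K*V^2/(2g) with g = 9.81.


Minor loss formula: h_m = K * V^2/(2g).
V^2 = 1.83^2 = 3.3489.
V^2/(2g) = 3.3489 / 19.62 = 0.1707 m.
h_m = 4.19 * 0.1707 = 0.7152 m.

0.7152


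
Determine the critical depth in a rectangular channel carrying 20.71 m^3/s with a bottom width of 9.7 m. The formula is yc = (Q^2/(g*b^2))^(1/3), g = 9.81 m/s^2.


Using yc = (Q^2 / (g * b^2))^(1/3):
Q^2 = 20.71^2 = 428.9.
g * b^2 = 9.81 * 9.7^2 = 9.81 * 94.09 = 923.02.
Q^2 / (g*b^2) = 428.9 / 923.02 = 0.4647.
yc = 0.4647^(1/3) = 0.7745 m.

0.7745


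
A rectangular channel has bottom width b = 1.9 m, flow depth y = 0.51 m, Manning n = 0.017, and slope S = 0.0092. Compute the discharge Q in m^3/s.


For a rectangular channel, the cross-sectional area A = b * y = 1.9 * 0.51 = 0.97 m^2.
The wetted perimeter P = b + 2y = 1.9 + 2*0.51 = 2.92 m.
Hydraulic radius R = A/P = 0.97/2.92 = 0.3318 m.
Velocity V = (1/n)*R^(2/3)*S^(1/2) = (1/0.017)*0.3318^(2/3)*0.0092^(1/2) = 2.7044 m/s.
Discharge Q = A * V = 0.97 * 2.7044 = 2.621 m^3/s.

2.621


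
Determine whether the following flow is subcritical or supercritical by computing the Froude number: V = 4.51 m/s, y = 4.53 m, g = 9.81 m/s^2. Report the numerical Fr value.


The Froude number is defined as Fr = V / sqrt(g*y).
g*y = 9.81 * 4.53 = 44.4393.
sqrt(g*y) = sqrt(44.4393) = 6.6663.
Fr = 4.51 / 6.6663 = 0.6765.
Since Fr < 1, the flow is subcritical.

0.6765


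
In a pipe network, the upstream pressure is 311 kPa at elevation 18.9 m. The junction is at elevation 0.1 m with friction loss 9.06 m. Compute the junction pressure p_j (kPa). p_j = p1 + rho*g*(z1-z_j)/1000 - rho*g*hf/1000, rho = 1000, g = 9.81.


Junction pressure: p_j = p1 + rho*g*(z1 - z_j)/1000 - rho*g*hf/1000.
Elevation term = 1000*9.81*(18.9 - 0.1)/1000 = 184.428 kPa.
Friction term = 1000*9.81*9.06/1000 = 88.879 kPa.
p_j = 311 + 184.428 - 88.879 = 406.55 kPa.

406.55


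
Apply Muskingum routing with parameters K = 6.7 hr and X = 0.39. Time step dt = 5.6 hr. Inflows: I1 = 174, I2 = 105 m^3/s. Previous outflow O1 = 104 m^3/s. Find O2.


Muskingum coefficients:
denom = 2*K*(1-X) + dt = 2*6.7*(1-0.39) + 5.6 = 13.774.
C0 = (dt - 2*K*X)/denom = (5.6 - 2*6.7*0.39)/13.774 = 0.0272.
C1 = (dt + 2*K*X)/denom = (5.6 + 2*6.7*0.39)/13.774 = 0.786.
C2 = (2*K*(1-X) - dt)/denom = 0.1869.
O2 = C0*I2 + C1*I1 + C2*O1
   = 0.0272*105 + 0.786*174 + 0.1869*104
   = 159.05 m^3/s.

159.05


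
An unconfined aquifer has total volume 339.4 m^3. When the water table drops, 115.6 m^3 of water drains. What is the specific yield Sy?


Specific yield Sy = Volume drained / Total volume.
Sy = 115.6 / 339.4
   = 0.3406.

0.3406


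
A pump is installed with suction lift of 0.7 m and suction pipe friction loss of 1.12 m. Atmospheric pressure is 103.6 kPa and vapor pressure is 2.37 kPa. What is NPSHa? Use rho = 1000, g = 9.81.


NPSHa = p_atm/(rho*g) - z_s - hf_s - p_vap/(rho*g).
p_atm/(rho*g) = 103.6*1000 / (1000*9.81) = 10.561 m.
p_vap/(rho*g) = 2.37*1000 / (1000*9.81) = 0.242 m.
NPSHa = 10.561 - 0.7 - 1.12 - 0.242
      = 8.5 m.

8.5


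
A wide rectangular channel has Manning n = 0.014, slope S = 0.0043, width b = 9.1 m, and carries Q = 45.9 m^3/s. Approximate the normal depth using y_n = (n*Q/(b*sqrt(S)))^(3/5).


We use the wide-channel approximation y_n = (n*Q/(b*sqrt(S)))^(3/5).
sqrt(S) = sqrt(0.0043) = 0.065574.
Numerator: n*Q = 0.014 * 45.9 = 0.6426.
Denominator: b*sqrt(S) = 9.1 * 0.065574 = 0.596723.
arg = 1.0769.
y_n = 1.0769^(3/5) = 1.0454 m.

1.0454


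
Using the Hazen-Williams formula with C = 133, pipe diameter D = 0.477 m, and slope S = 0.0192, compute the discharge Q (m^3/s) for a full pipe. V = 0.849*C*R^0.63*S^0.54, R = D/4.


For a full circular pipe, R = D/4 = 0.477/4 = 0.1192 m.
V = 0.849 * 133 * 0.1192^0.63 * 0.0192^0.54
  = 0.849 * 133 * 0.26192 * 0.118299
  = 3.4987 m/s.
Pipe area A = pi*D^2/4 = pi*0.477^2/4 = 0.1787 m^2.
Q = A * V = 0.1787 * 3.4987 = 0.6252 m^3/s.

0.6252


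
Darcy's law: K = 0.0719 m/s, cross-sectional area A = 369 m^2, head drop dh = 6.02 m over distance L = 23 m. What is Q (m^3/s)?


Darcy's law: Q = K * A * i, where i = dh/L.
Hydraulic gradient i = 6.02 / 23 = 0.261739.
Q = 0.0719 * 369 * 0.261739
  = 6.9442 m^3/s.

6.9442


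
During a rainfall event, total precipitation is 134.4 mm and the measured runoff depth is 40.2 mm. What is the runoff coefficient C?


The runoff coefficient C = runoff depth / rainfall depth.
C = 40.2 / 134.4
  = 0.2991.

0.2991


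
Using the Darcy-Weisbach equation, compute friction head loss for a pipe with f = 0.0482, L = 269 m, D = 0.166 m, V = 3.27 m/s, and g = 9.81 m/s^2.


Darcy-Weisbach equation: h_f = f * (L/D) * V^2/(2g).
f * L/D = 0.0482 * 269/0.166 = 78.1072.
V^2/(2g) = 3.27^2 / (2*9.81) = 10.6929 / 19.62 = 0.545 m.
h_f = 78.1072 * 0.545 = 42.568 m.

42.568


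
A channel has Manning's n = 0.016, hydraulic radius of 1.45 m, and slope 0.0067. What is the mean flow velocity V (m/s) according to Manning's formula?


Manning's equation gives V = (1/n) * R^(2/3) * S^(1/2).
First, compute R^(2/3) = 1.45^(2/3) = 1.2811.
Next, S^(1/2) = 0.0067^(1/2) = 0.081854.
Then 1/n = 1/0.016 = 62.5.
V = 62.5 * 1.2811 * 0.081854 = 6.5538 m/s.

6.5538


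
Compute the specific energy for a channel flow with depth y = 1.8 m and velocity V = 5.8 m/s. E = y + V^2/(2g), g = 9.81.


Specific energy E = y + V^2/(2g).
Velocity head = V^2/(2g) = 5.8^2 / (2*9.81) = 33.64 / 19.62 = 1.7146 m.
E = 1.8 + 1.7146 = 3.5146 m.

3.5146


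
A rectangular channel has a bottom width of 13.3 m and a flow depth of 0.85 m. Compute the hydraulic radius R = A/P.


For a rectangular section:
Flow area A = b * y = 13.3 * 0.85 = 11.3 m^2.
Wetted perimeter P = b + 2y = 13.3 + 2*0.85 = 15.0 m.
Hydraulic radius R = A/P = 11.3 / 15.0 = 0.7537 m.

0.7537


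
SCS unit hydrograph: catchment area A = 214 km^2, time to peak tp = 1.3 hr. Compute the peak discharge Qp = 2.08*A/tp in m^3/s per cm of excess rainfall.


SCS formula: Qp = 2.08 * A / tp.
Qp = 2.08 * 214 / 1.3
   = 445.12 / 1.3
   = 342.4 m^3/s per cm.

342.4


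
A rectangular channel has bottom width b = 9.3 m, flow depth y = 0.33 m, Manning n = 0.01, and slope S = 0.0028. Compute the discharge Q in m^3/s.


For a rectangular channel, the cross-sectional area A = b * y = 9.3 * 0.33 = 3.07 m^2.
The wetted perimeter P = b + 2y = 9.3 + 2*0.33 = 9.96 m.
Hydraulic radius R = A/P = 3.07/9.96 = 0.3081 m.
Velocity V = (1/n)*R^(2/3)*S^(1/2) = (1/0.01)*0.3081^(2/3)*0.0028^(1/2) = 2.414 m/s.
Discharge Q = A * V = 3.07 * 2.414 = 7.409 m^3/s.

7.409


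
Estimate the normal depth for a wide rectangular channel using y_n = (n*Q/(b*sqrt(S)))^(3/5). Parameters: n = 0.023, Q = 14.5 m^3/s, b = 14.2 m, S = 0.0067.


We use the wide-channel approximation y_n = (n*Q/(b*sqrt(S)))^(3/5).
sqrt(S) = sqrt(0.0067) = 0.081854.
Numerator: n*Q = 0.023 * 14.5 = 0.3335.
Denominator: b*sqrt(S) = 14.2 * 0.081854 = 1.162327.
arg = 0.2869.
y_n = 0.2869^(3/5) = 0.4728 m.

0.4728


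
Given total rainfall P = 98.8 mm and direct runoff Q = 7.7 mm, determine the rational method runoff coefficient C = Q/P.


The runoff coefficient C = runoff depth / rainfall depth.
C = 7.7 / 98.8
  = 0.0779.

0.0779


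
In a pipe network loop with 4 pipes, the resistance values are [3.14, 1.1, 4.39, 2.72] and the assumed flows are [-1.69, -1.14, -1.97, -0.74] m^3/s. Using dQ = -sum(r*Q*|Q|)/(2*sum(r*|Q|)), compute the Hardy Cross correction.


Numerator terms (r*Q*|Q|): 3.14*-1.69*|-1.69| = -8.9682; 1.1*-1.14*|-1.14| = -1.4296; 4.39*-1.97*|-1.97| = -17.0372; 2.72*-0.74*|-0.74| = -1.4895.
Sum of numerator = -28.9243.
Denominator terms (r*|Q|): 3.14*|-1.69| = 5.3066; 1.1*|-1.14| = 1.254; 4.39*|-1.97| = 8.6483; 2.72*|-0.74| = 2.0128.
2 * sum of denominator = 2 * 17.2217 = 34.4434.
dQ = --28.9243 / 34.4434 = 0.8398 m^3/s.

0.8398
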